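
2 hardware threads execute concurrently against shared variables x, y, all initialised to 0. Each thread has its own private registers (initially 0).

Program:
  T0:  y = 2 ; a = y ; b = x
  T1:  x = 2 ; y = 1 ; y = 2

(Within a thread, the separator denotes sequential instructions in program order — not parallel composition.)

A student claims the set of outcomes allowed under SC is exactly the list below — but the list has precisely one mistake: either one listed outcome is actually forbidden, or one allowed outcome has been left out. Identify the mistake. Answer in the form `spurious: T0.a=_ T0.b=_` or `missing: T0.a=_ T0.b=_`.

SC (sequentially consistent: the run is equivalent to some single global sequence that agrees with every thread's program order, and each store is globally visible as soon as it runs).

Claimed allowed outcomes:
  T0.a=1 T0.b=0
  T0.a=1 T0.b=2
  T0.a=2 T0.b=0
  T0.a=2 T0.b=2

outcome vector order: (T0.a,T0.b)
SC (3): (1,2) (2,0) (2,2)
claimed∖SC = {(1,0)}

spurious: T0.a=1 T0.b=0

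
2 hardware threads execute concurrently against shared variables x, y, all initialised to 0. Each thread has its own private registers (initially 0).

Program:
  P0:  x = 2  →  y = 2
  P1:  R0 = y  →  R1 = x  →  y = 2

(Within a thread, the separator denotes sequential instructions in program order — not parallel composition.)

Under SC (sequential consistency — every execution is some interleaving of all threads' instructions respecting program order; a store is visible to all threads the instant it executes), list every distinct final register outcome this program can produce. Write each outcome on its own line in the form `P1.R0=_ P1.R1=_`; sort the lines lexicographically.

P1.R0=0 P1.R1=0
P1.R0=0 P1.R1=2
P1.R0=2 P1.R1=2

outcome vector order: (P1.R0,P1.R1)
|SC outcomes| = 3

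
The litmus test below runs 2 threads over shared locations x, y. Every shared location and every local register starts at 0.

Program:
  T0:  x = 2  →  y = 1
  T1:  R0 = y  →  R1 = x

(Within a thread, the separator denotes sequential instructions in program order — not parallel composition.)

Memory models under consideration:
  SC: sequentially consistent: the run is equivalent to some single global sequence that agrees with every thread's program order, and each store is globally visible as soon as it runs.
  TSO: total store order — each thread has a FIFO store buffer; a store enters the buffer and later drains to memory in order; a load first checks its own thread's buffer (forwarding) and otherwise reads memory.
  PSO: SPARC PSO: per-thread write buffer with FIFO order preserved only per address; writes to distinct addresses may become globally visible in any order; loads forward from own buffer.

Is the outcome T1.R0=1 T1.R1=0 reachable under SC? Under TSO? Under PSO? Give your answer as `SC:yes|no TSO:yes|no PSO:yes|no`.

SC:no TSO:no PSO:yes

outcome vector order: (T1.R0,T1.R1)
SC: 3 outcomes — {00, 02, 12}
TSO: 3 outcomes — {00, 02, 12}
PSO: 4 outcomes — {00, 02, 10, 12}
target 10 ∈ {PSO}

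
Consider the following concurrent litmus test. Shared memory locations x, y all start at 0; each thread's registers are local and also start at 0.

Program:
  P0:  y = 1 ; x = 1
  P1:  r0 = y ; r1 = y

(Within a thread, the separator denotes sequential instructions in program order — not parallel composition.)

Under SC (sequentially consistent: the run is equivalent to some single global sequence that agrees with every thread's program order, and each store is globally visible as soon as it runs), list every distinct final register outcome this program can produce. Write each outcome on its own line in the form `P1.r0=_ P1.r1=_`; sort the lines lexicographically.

P1.r0=0 P1.r1=0
P1.r0=0 P1.r1=1
P1.r0=1 P1.r1=1

outcome vector order: (P1.r0,P1.r1)
|SC outcomes| = 3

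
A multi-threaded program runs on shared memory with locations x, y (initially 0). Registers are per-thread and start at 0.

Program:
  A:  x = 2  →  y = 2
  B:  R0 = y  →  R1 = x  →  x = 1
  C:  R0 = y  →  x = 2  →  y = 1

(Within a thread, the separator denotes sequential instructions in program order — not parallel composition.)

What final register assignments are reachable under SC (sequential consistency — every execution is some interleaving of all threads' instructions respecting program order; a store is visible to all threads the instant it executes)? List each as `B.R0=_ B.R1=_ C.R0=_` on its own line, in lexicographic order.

B.R0=0 B.R1=0 C.R0=0
B.R0=0 B.R1=0 C.R0=2
B.R0=0 B.R1=2 C.R0=0
B.R0=0 B.R1=2 C.R0=2
B.R0=1 B.R1=2 C.R0=0
B.R0=1 B.R1=2 C.R0=2
B.R0=2 B.R1=2 C.R0=0
B.R0=2 B.R1=2 C.R0=2

outcome vector order: (B.R0,B.R1,C.R0)
|SC outcomes| = 8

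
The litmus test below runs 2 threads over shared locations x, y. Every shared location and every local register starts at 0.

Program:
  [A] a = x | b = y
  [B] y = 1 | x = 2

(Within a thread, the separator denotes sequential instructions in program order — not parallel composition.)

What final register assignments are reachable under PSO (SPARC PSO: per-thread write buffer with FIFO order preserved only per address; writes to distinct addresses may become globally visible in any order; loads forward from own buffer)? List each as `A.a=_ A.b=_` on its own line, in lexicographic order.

outcome vector order: (A.a,A.b)
|PSO outcomes| = 4

A.a=0 A.b=0
A.a=0 A.b=1
A.a=2 A.b=0
A.a=2 A.b=1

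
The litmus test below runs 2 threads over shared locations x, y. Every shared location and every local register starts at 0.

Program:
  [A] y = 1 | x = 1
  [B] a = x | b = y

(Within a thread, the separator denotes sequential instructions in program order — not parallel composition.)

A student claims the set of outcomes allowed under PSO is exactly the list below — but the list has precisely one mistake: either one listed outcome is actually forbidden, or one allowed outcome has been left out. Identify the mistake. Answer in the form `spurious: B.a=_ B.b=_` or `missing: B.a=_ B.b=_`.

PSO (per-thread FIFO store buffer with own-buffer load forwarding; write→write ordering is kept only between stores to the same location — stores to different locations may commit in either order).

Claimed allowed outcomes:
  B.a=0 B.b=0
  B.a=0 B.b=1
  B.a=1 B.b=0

missing: B.a=1 B.b=1

outcome vector order: (B.a,B.b)
[PSO] allowed = {<0 0>, <0 1>, <1 0>, <1 1>}
PSO∖claimed = {<1 1>}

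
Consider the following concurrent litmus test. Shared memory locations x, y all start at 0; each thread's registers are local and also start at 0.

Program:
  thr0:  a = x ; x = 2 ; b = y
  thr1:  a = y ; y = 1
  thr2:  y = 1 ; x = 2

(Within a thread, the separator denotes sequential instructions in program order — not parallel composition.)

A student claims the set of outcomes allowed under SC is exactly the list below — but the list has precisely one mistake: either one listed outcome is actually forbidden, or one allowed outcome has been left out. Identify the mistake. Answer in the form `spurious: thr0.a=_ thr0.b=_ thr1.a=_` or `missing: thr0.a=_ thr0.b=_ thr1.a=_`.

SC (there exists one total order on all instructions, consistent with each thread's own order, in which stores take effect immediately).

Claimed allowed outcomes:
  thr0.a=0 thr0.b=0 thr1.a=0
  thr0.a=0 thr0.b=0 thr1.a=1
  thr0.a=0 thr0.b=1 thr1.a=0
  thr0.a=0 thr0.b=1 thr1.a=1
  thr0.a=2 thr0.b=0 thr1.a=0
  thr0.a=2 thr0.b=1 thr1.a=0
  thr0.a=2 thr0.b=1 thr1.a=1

outcome vector order: (thr0.a,thr0.b,thr1.a)
SC: 6 outcomes — {(0,0,0), (0,0,1), (0,1,0), (0,1,1), (2,1,0), (2,1,1)}
claimed∖SC = {(2,0,0)}

spurious: thr0.a=2 thr0.b=0 thr1.a=0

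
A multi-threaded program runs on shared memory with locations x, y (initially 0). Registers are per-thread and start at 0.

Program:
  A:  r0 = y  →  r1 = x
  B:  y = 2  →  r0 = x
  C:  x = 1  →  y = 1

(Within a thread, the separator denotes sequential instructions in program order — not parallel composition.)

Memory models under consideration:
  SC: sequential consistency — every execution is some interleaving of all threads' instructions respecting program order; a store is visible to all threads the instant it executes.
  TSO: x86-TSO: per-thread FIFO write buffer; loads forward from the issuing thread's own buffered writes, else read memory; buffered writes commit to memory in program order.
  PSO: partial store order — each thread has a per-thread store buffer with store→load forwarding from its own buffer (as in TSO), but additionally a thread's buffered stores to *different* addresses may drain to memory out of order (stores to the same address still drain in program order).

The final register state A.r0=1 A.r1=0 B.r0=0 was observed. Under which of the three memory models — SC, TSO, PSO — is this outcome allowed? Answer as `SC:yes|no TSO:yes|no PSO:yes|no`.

SC:no TSO:no PSO:yes

outcome vector order: (A.r0,A.r1,B.r0)
SC (10): (0,0,0) (0,0,1) (0,1,0) (0,1,1) (1,1,0) (1,1,1) (2,0,0) (2,0,1) (2,1,0) (2,1,1)
TSO (10): (0,0,0) (0,0,1) (0,1,0) (0,1,1) (1,1,0) (1,1,1) (2,0,0) (2,0,1) (2,1,0) (2,1,1)
PSO (12): (0,0,0) (0,0,1) (0,1,0) (0,1,1) (1,0,0) (1,0,1) (1,1,0) (1,1,1) (2,0,0) (2,0,1) (2,1,0) (2,1,1)
target (1,0,0) ∈ {PSO}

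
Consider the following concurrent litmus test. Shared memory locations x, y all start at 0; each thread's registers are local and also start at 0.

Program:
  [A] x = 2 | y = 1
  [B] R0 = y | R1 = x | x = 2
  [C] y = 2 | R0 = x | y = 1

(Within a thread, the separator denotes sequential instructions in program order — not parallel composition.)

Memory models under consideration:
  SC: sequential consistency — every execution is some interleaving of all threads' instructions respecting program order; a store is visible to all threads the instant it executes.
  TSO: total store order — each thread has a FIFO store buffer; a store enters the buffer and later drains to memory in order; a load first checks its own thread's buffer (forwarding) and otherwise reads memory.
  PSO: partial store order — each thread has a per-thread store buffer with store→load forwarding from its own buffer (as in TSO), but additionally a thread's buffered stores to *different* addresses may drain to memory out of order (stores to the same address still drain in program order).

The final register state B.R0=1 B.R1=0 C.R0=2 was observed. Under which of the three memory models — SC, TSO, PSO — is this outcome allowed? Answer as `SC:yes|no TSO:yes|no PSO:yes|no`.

outcome vector order: (B.R0,B.R1,C.R0)
[SC] allowed = {(0,0,0), (0,0,2), (0,2,0), (0,2,2), (1,0,0), (1,2,0), (1,2,2), (2,0,0), (2,0,2), (2,2,0), (2,2,2)}
[TSO] allowed = {(0,0,0), (0,0,2), (0,2,0), (0,2,2), (1,0,0), (1,2,0), (1,2,2), (2,0,0), (2,0,2), (2,2,0), (2,2,2)}
[PSO] allowed = {(0,0,0), (0,0,2), (0,2,0), (0,2,2), (1,0,0), (1,0,2), (1,2,0), (1,2,2), (2,0,0), (2,0,2), (2,2,0), (2,2,2)}
target (1,0,2) ∈ {PSO}

SC:no TSO:no PSO:yes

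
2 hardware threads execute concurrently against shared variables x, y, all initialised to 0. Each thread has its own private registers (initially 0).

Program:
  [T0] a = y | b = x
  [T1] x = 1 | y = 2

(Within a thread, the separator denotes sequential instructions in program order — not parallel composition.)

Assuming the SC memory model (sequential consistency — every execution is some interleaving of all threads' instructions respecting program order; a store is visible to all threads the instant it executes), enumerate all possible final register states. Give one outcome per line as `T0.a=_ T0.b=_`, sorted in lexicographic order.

outcome vector order: (T0.a,T0.b)
|SC outcomes| = 3

T0.a=0 T0.b=0
T0.a=0 T0.b=1
T0.a=2 T0.b=1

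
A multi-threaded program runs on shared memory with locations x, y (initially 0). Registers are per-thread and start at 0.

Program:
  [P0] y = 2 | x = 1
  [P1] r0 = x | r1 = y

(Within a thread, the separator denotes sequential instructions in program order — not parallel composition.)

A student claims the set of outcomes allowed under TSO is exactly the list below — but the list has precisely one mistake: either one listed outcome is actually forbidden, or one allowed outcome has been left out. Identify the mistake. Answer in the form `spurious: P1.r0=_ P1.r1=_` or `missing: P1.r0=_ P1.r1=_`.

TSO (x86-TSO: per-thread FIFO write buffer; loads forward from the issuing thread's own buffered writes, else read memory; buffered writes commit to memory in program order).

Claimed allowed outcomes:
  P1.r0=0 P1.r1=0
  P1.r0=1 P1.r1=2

outcome vector order: (P1.r0,P1.r1)
[TSO] allowed = {00; 02; 12}
TSO∖claimed = {02}

missing: P1.r0=0 P1.r1=2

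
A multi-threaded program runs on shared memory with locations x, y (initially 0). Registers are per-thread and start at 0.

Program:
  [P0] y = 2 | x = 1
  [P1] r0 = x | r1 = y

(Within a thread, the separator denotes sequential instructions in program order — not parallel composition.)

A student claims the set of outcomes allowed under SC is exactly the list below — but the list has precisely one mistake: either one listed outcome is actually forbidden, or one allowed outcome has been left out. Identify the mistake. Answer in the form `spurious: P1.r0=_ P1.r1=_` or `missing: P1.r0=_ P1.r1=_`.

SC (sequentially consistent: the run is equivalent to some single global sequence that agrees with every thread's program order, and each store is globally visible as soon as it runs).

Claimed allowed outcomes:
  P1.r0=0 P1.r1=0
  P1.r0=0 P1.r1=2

outcome vector order: (P1.r0,P1.r1)
SC: 3 outcomes — {0/0 0/2 1/2}
SC∖claimed = {1/2}

missing: P1.r0=1 P1.r1=2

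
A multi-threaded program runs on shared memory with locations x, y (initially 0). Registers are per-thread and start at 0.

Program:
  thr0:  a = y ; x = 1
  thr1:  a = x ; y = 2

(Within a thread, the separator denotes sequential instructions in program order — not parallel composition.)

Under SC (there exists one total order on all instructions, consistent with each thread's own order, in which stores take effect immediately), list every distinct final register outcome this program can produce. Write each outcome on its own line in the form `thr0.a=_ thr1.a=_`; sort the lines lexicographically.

thr0.a=0 thr1.a=0
thr0.a=0 thr1.a=1
thr0.a=2 thr1.a=0

outcome vector order: (thr0.a,thr1.a)
|SC outcomes| = 3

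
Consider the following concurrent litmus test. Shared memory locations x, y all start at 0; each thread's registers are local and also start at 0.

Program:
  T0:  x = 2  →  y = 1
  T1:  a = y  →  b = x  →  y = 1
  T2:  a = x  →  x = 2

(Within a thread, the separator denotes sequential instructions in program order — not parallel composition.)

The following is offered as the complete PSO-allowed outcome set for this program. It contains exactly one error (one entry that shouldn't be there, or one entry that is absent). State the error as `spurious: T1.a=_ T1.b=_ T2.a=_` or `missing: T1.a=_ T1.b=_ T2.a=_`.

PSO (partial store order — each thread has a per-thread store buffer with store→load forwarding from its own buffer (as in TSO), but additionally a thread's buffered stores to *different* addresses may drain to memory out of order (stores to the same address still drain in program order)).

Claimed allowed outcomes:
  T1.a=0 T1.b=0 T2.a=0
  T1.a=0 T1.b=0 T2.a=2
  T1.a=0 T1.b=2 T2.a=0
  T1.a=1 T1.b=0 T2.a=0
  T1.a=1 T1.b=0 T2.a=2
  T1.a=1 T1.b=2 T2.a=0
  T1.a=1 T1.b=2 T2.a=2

outcome vector order: (T1.a,T1.b,T2.a)
[PSO] allowed = {<0 0 0>; <0 0 2>; <0 2 0>; <0 2 2>; <1 0 0>; <1 0 2>; <1 2 0>; <1 2 2>}
PSO∖claimed = {<0 2 2>}

missing: T1.a=0 T1.b=2 T2.a=2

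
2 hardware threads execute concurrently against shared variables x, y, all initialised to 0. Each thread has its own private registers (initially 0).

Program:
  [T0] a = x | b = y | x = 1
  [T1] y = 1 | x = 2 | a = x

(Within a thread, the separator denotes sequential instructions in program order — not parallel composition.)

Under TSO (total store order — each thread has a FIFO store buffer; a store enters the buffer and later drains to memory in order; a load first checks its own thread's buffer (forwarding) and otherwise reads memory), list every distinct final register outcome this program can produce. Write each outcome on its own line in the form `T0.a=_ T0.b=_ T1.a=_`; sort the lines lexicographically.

T0.a=0 T0.b=0 T1.a=1
T0.a=0 T0.b=0 T1.a=2
T0.a=0 T0.b=1 T1.a=1
T0.a=0 T0.b=1 T1.a=2
T0.a=2 T0.b=1 T1.a=1
T0.a=2 T0.b=1 T1.a=2

outcome vector order: (T0.a,T0.b,T1.a)
|TSO outcomes| = 6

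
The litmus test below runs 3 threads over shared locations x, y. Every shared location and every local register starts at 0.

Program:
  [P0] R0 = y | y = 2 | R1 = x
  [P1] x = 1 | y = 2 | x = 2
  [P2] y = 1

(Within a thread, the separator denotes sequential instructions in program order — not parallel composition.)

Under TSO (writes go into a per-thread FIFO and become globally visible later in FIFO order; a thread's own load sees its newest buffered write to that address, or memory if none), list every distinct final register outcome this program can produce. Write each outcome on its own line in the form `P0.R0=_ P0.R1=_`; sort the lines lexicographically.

outcome vector order: (P0.R0,P0.R1)
|TSO outcomes| = 8

P0.R0=0 P0.R1=0
P0.R0=0 P0.R1=1
P0.R0=0 P0.R1=2
P0.R0=1 P0.R1=0
P0.R0=1 P0.R1=1
P0.R0=1 P0.R1=2
P0.R0=2 P0.R1=1
P0.R0=2 P0.R1=2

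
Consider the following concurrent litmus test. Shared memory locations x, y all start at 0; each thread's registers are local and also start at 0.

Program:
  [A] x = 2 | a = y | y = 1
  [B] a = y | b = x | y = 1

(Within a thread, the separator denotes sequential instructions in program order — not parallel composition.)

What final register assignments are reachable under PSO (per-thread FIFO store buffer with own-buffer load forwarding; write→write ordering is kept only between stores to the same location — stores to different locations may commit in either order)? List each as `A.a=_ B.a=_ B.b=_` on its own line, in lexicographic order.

A.a=0 B.a=0 B.b=0
A.a=0 B.a=0 B.b=2
A.a=0 B.a=1 B.b=0
A.a=0 B.a=1 B.b=2
A.a=1 B.a=0 B.b=0
A.a=1 B.a=0 B.b=2

outcome vector order: (A.a,B.a,B.b)
|PSO outcomes| = 6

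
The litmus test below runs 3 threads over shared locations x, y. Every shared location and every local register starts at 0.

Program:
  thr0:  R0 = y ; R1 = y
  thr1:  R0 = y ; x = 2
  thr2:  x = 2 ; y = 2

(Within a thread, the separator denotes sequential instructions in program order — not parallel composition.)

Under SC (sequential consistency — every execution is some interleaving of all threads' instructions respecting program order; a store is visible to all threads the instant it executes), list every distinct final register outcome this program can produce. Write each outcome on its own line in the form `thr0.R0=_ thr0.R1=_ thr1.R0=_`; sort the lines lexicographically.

thr0.R0=0 thr0.R1=0 thr1.R0=0
thr0.R0=0 thr0.R1=0 thr1.R0=2
thr0.R0=0 thr0.R1=2 thr1.R0=0
thr0.R0=0 thr0.R1=2 thr1.R0=2
thr0.R0=2 thr0.R1=2 thr1.R0=0
thr0.R0=2 thr0.R1=2 thr1.R0=2

outcome vector order: (thr0.R0,thr0.R1,thr1.R0)
|SC outcomes| = 6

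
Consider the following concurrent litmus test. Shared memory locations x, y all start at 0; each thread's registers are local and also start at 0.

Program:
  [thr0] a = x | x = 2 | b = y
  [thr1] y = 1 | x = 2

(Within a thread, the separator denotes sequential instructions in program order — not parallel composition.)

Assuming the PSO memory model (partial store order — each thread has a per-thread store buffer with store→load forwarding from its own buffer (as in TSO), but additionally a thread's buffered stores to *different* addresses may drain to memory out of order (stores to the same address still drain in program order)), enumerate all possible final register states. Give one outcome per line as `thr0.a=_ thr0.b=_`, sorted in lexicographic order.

outcome vector order: (thr0.a,thr0.b)
|PSO outcomes| = 4

thr0.a=0 thr0.b=0
thr0.a=0 thr0.b=1
thr0.a=2 thr0.b=0
thr0.a=2 thr0.b=1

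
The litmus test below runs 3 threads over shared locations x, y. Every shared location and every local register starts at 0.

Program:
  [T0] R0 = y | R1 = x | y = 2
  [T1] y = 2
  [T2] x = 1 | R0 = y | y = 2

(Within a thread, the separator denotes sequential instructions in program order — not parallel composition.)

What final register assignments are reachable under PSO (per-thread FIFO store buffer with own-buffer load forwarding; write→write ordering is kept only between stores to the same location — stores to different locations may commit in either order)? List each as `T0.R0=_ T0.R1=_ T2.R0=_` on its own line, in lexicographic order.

T0.R0=0 T0.R1=0 T2.R0=0
T0.R0=0 T0.R1=0 T2.R0=2
T0.R0=0 T0.R1=1 T2.R0=0
T0.R0=0 T0.R1=1 T2.R0=2
T0.R0=2 T0.R1=0 T2.R0=0
T0.R0=2 T0.R1=0 T2.R0=2
T0.R0=2 T0.R1=1 T2.R0=0
T0.R0=2 T0.R1=1 T2.R0=2

outcome vector order: (T0.R0,T0.R1,T2.R0)
|PSO outcomes| = 8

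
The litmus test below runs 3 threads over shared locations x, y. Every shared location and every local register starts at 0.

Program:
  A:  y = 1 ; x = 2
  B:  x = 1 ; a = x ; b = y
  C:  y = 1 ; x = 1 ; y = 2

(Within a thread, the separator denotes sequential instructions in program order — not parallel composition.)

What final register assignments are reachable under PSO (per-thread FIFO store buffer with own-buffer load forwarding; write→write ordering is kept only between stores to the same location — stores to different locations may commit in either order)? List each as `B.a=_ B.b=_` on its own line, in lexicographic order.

B.a=1 B.b=0
B.a=1 B.b=1
B.a=1 B.b=2
B.a=2 B.b=0
B.a=2 B.b=1
B.a=2 B.b=2

outcome vector order: (B.a,B.b)
|PSO outcomes| = 6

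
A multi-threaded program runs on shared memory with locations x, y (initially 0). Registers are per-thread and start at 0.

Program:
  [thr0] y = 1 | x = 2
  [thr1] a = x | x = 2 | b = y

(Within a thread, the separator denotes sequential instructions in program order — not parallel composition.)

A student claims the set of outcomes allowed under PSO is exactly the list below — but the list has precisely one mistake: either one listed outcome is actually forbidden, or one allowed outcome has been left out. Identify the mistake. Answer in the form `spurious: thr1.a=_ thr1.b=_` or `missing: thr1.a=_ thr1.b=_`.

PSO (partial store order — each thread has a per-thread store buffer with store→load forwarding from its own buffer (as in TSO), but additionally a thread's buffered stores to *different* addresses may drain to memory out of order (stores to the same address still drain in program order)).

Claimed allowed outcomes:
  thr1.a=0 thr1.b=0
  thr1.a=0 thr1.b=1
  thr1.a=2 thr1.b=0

missing: thr1.a=2 thr1.b=1

outcome vector order: (thr1.a,thr1.b)
under PSO → (0,0); (0,1); (2,0); (2,1)
PSO∖claimed = {(2,1)}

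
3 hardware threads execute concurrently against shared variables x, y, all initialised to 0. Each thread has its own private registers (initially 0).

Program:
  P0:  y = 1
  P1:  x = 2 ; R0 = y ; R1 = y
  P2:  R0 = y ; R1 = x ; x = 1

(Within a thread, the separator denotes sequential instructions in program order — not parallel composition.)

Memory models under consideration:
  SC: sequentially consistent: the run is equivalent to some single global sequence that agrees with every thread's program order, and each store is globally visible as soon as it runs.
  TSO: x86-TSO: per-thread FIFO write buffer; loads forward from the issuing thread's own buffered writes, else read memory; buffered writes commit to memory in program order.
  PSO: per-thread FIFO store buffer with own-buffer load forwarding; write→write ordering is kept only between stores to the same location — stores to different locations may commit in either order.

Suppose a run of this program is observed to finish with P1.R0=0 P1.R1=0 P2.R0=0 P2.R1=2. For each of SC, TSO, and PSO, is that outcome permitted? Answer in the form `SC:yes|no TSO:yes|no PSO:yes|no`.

outcome vector order: (P1.R0,P1.R1,P2.R0,P2.R1)
SC (10): 0/0/0/0; 0/0/0/2; 0/0/1/2; 0/1/0/0; 0/1/0/2; 0/1/1/2; 1/1/0/0; 1/1/0/2; 1/1/1/0; 1/1/1/2
TSO (12): 0/0/0/0; 0/0/0/2; 0/0/1/0; 0/0/1/2; 0/1/0/0; 0/1/0/2; 0/1/1/0; 0/1/1/2; 1/1/0/0; 1/1/0/2; 1/1/1/0; 1/1/1/2
PSO (12): 0/0/0/0; 0/0/0/2; 0/0/1/0; 0/0/1/2; 0/1/0/0; 0/1/0/2; 0/1/1/0; 0/1/1/2; 1/1/0/0; 1/1/0/2; 1/1/1/0; 1/1/1/2
target 0/0/0/2 ∈ {SC,TSO,PSO}

SC:yes TSO:yes PSO:yes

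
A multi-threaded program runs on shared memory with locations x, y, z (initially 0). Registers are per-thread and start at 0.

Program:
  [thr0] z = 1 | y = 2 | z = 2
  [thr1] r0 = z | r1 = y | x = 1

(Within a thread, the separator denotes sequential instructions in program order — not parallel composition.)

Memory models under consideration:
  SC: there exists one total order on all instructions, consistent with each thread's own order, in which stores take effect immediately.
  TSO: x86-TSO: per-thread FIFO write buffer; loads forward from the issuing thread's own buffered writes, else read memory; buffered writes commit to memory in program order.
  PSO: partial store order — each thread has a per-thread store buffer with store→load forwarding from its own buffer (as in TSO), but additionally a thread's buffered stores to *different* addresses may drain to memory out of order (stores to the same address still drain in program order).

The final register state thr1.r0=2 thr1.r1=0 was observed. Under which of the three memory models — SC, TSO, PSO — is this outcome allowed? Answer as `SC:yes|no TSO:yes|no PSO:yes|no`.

SC:no TSO:no PSO:yes

outcome vector order: (thr1.r0,thr1.r1)
[SC] allowed = {(0,0) (0,2) (1,0) (1,2) (2,2)}
[TSO] allowed = {(0,0) (0,2) (1,0) (1,2) (2,2)}
[PSO] allowed = {(0,0) (0,2) (1,0) (1,2) (2,0) (2,2)}
target (2,0) ∈ {PSO}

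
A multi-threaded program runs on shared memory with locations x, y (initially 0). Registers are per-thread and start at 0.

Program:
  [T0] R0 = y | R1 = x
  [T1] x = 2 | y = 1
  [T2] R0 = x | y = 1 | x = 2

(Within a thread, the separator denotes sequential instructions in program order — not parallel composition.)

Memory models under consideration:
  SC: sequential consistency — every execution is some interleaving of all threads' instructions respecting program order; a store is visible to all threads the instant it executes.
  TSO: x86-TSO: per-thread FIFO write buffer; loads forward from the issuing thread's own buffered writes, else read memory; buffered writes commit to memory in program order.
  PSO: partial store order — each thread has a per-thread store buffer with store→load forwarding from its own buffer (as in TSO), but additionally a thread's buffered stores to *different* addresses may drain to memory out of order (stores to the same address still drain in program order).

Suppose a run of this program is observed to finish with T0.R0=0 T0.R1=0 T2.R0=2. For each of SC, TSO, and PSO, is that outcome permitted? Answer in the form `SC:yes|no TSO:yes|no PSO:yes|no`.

outcome vector order: (T0.R0,T0.R1,T2.R0)
SC (7): <0 0 0>, <0 0 2>, <0 2 0>, <0 2 2>, <1 0 0>, <1 2 0>, <1 2 2>
TSO (7): <0 0 0>, <0 0 2>, <0 2 0>, <0 2 2>, <1 0 0>, <1 2 0>, <1 2 2>
PSO (8): <0 0 0>, <0 0 2>, <0 2 0>, <0 2 2>, <1 0 0>, <1 0 2>, <1 2 0>, <1 2 2>
target <0 0 2> ∈ {SC,TSO,PSO}

SC:yes TSO:yes PSO:yes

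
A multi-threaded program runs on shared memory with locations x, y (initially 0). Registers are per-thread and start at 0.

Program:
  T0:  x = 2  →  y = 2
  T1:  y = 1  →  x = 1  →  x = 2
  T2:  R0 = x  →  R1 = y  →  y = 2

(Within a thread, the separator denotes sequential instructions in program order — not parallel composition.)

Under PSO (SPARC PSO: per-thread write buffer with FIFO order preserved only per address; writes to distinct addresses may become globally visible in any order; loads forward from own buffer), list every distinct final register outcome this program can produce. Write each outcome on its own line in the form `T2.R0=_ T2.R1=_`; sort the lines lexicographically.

T2.R0=0 T2.R1=0
T2.R0=0 T2.R1=1
T2.R0=0 T2.R1=2
T2.R0=1 T2.R1=0
T2.R0=1 T2.R1=1
T2.R0=1 T2.R1=2
T2.R0=2 T2.R1=0
T2.R0=2 T2.R1=1
T2.R0=2 T2.R1=2

outcome vector order: (T2.R0,T2.R1)
|PSO outcomes| = 9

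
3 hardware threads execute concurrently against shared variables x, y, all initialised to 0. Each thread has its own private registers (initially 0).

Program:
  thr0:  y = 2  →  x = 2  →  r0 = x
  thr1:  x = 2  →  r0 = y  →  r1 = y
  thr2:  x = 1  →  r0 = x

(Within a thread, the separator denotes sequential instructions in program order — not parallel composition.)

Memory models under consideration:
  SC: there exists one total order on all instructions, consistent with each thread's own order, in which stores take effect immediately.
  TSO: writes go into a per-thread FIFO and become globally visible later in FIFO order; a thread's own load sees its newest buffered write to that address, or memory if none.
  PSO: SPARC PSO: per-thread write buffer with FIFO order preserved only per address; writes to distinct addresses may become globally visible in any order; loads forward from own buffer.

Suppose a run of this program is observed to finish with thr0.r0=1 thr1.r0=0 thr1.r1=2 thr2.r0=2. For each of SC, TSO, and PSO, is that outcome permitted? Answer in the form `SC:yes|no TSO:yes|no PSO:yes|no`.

outcome vector order: (thr0.r0,thr1.r0,thr1.r1,thr2.r0)
SC: 10 outcomes — {1/0/0/1, 1/0/2/1, 1/2/2/1, 1/2/2/2, 2/0/0/1, 2/0/0/2, 2/0/2/1, 2/0/2/2, 2/2/2/1, 2/2/2/2}
TSO: 12 outcomes — {1/0/0/1, 1/0/0/2, 1/0/2/1, 1/0/2/2, 1/2/2/1, 1/2/2/2, 2/0/0/1, 2/0/0/2, 2/0/2/1, 2/0/2/2, 2/2/2/1, 2/2/2/2}
PSO: 12 outcomes — {1/0/0/1, 1/0/0/2, 1/0/2/1, 1/0/2/2, 1/2/2/1, 1/2/2/2, 2/0/0/1, 2/0/0/2, 2/0/2/1, 2/0/2/2, 2/2/2/1, 2/2/2/2}
target 1/0/2/2 ∈ {TSO,PSO}

SC:no TSO:yes PSO:yes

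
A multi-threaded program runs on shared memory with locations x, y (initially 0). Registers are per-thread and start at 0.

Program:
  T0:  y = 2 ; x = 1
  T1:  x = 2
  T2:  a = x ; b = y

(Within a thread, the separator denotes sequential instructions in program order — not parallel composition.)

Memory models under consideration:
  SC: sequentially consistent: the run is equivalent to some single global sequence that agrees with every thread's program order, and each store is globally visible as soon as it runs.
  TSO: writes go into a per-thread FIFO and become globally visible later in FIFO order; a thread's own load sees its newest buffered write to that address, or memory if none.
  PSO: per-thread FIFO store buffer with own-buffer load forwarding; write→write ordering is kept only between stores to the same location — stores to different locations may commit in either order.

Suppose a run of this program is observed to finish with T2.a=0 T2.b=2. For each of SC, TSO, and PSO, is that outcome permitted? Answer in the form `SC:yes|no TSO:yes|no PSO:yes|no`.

SC:yes TSO:yes PSO:yes

outcome vector order: (T2.a,T2.b)
[SC] allowed = {0/0, 0/2, 1/2, 2/0, 2/2}
[TSO] allowed = {0/0, 0/2, 1/2, 2/0, 2/2}
[PSO] allowed = {0/0, 0/2, 1/0, 1/2, 2/0, 2/2}
target 0/2 ∈ {SC,TSO,PSO}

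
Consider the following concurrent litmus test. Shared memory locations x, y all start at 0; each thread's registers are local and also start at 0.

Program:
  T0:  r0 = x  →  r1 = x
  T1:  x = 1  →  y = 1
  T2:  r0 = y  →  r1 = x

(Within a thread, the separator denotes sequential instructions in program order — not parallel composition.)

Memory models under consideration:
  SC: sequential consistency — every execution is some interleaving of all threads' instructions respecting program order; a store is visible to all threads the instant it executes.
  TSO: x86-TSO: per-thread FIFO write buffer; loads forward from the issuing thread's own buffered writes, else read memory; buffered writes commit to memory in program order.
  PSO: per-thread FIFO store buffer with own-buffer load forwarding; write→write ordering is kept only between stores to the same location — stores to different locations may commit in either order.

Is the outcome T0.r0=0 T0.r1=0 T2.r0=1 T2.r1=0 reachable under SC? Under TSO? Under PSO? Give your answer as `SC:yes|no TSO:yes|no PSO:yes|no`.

SC:no TSO:no PSO:yes

outcome vector order: (T0.r0,T0.r1,T2.r0,T2.r1)
[SC] allowed = {(0,0,0,0) (0,0,0,1) (0,0,1,1) (0,1,0,0) (0,1,0,1) (0,1,1,1) (1,1,0,0) (1,1,0,1) (1,1,1,1)}
[TSO] allowed = {(0,0,0,0) (0,0,0,1) (0,0,1,1) (0,1,0,0) (0,1,0,1) (0,1,1,1) (1,1,0,0) (1,1,0,1) (1,1,1,1)}
[PSO] allowed = {(0,0,0,0) (0,0,0,1) (0,0,1,0) (0,0,1,1) (0,1,0,0) (0,1,0,1) (0,1,1,0) (0,1,1,1) (1,1,0,0) (1,1,0,1) (1,1,1,0) (1,1,1,1)}
target (0,0,1,0) ∈ {PSO}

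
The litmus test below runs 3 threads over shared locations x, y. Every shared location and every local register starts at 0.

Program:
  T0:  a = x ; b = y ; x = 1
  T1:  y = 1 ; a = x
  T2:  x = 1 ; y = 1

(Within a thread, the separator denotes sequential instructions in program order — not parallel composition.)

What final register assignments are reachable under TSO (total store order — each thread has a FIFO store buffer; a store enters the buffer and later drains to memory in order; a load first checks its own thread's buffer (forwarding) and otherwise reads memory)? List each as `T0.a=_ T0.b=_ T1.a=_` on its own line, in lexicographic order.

outcome vector order: (T0.a,T0.b,T1.a)
|TSO outcomes| = 8

T0.a=0 T0.b=0 T1.a=0
T0.a=0 T0.b=0 T1.a=1
T0.a=0 T0.b=1 T1.a=0
T0.a=0 T0.b=1 T1.a=1
T0.a=1 T0.b=0 T1.a=0
T0.a=1 T0.b=0 T1.a=1
T0.a=1 T0.b=1 T1.a=0
T0.a=1 T0.b=1 T1.a=1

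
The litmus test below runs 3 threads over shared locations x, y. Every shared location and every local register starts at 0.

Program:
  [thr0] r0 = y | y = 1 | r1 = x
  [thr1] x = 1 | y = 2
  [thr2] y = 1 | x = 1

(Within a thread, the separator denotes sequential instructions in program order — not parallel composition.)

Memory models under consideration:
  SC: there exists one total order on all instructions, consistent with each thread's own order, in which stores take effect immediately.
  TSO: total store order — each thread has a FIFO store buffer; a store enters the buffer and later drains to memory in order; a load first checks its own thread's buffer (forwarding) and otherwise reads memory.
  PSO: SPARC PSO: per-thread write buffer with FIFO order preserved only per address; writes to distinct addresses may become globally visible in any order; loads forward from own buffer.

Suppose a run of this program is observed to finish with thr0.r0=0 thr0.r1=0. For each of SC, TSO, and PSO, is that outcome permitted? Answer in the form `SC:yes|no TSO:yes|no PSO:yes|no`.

outcome vector order: (thr0.r0,thr0.r1)
SC (5): <0 0> <0 1> <1 0> <1 1> <2 1>
TSO (5): <0 0> <0 1> <1 0> <1 1> <2 1>
PSO (6): <0 0> <0 1> <1 0> <1 1> <2 0> <2 1>
target <0 0> ∈ {SC,TSO,PSO}

SC:yes TSO:yes PSO:yes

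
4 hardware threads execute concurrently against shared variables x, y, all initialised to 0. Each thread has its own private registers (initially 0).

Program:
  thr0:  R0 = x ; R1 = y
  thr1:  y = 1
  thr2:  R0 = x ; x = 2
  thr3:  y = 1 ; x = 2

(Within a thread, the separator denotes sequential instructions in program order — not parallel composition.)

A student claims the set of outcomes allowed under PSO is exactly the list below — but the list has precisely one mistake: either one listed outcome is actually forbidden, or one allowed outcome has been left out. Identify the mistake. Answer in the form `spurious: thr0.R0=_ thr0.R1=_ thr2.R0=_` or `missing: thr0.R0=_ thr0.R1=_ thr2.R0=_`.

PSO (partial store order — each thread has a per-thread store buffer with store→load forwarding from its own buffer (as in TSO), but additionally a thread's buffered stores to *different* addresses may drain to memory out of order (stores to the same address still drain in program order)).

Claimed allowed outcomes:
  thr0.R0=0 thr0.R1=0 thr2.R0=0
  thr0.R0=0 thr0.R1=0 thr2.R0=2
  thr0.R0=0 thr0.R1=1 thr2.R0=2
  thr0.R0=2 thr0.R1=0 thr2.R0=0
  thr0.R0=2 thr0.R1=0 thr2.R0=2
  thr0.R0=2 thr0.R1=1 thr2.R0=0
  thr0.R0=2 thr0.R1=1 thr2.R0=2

missing: thr0.R0=0 thr0.R1=1 thr2.R0=0

outcome vector order: (thr0.R0,thr0.R1,thr2.R0)
PSO: 8 outcomes — {0/0/0, 0/0/2, 0/1/0, 0/1/2, 2/0/0, 2/0/2, 2/1/0, 2/1/2}
PSO∖claimed = {0/1/0}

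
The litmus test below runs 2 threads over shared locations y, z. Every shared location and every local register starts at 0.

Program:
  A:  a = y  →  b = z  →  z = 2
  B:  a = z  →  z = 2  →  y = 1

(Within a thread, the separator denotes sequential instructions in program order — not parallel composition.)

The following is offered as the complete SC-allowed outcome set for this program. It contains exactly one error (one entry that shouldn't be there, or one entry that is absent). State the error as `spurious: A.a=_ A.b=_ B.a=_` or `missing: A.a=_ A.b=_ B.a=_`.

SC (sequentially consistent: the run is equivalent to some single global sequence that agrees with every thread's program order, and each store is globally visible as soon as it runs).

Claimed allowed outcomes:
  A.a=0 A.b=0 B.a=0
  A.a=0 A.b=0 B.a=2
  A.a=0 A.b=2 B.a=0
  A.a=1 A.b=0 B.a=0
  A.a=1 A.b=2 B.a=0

spurious: A.a=1 A.b=0 B.a=0

outcome vector order: (A.a,A.b,B.a)
under SC → (0,0,0) (0,0,2) (0,2,0) (1,2,0)
claimed∖SC = {(1,0,0)}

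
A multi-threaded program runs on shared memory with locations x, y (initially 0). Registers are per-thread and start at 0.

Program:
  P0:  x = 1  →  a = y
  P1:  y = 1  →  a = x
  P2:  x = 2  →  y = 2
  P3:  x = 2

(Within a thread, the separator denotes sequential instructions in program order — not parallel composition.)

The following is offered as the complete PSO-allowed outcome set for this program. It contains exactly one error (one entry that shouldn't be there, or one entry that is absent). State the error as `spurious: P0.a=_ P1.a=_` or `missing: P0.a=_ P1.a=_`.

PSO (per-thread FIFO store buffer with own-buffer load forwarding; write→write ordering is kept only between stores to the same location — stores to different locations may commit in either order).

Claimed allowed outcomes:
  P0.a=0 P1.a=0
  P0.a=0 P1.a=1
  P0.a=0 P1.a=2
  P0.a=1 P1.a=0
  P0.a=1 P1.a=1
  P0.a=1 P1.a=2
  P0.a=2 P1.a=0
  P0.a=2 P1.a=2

missing: P0.a=2 P1.a=1

outcome vector order: (P0.a,P1.a)
under PSO → 00; 01; 02; 10; 11; 12; 20; 21; 22
PSO∖claimed = {21}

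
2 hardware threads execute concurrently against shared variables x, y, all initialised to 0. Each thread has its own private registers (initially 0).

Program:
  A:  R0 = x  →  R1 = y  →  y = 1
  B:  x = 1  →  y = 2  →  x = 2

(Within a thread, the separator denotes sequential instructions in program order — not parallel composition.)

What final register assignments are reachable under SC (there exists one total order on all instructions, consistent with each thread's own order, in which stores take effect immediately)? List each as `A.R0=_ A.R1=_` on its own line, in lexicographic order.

A.R0=0 A.R1=0
A.R0=0 A.R1=2
A.R0=1 A.R1=0
A.R0=1 A.R1=2
A.R0=2 A.R1=2

outcome vector order: (A.R0,A.R1)
|SC outcomes| = 5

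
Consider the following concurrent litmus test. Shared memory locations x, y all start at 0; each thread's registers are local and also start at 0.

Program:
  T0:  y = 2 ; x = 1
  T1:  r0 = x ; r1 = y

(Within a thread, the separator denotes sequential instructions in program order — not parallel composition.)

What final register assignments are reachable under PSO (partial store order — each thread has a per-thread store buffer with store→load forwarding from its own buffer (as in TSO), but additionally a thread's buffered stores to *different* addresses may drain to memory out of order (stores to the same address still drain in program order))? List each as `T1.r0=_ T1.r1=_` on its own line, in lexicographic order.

outcome vector order: (T1.r0,T1.r1)
|PSO outcomes| = 4

T1.r0=0 T1.r1=0
T1.r0=0 T1.r1=2
T1.r0=1 T1.r1=0
T1.r0=1 T1.r1=2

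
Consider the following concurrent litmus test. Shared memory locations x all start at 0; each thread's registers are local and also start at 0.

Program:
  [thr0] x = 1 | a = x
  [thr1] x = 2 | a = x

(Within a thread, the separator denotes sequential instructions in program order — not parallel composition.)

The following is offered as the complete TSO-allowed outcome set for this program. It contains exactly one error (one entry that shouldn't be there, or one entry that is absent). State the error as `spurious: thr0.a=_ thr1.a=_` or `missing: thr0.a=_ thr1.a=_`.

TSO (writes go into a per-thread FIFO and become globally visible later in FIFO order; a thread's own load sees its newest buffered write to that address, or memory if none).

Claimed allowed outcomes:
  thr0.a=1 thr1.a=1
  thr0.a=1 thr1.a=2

missing: thr0.a=2 thr1.a=2

outcome vector order: (thr0.a,thr1.a)
under TSO → 1/1; 1/2; 2/2
TSO∖claimed = {2/2}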